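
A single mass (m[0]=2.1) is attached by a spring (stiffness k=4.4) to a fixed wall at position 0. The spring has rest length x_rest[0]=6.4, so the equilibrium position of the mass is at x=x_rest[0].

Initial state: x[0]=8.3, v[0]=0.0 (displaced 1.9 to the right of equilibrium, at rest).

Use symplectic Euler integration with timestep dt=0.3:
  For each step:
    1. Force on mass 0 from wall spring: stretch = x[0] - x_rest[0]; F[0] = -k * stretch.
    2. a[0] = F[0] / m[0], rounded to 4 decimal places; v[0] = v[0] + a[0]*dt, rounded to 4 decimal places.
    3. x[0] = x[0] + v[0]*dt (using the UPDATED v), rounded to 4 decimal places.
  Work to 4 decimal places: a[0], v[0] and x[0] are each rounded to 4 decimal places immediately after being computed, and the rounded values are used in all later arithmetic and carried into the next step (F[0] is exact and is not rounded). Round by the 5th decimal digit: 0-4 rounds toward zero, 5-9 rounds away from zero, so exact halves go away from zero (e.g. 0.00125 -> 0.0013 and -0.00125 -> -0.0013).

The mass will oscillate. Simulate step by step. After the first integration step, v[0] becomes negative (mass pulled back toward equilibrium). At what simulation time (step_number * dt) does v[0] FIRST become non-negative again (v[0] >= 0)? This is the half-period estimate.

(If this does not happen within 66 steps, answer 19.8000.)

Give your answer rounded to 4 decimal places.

Answer: 2.4000

Derivation:
Step 0: x=[8.3000] v=[0.0000]
Step 1: x=[7.9417] v=[-1.1943]
Step 2: x=[7.2927] v=[-2.1634]
Step 3: x=[6.4754] v=[-2.7245]
Step 4: x=[5.6438] v=[-2.7719]
Step 5: x=[4.9548] v=[-2.2966]
Step 6: x=[4.5383] v=[-1.3882]
Step 7: x=[4.4729] v=[-0.2180]
Step 8: x=[4.7709] v=[0.9933]
First v>=0 after going negative at step 8, time=2.4000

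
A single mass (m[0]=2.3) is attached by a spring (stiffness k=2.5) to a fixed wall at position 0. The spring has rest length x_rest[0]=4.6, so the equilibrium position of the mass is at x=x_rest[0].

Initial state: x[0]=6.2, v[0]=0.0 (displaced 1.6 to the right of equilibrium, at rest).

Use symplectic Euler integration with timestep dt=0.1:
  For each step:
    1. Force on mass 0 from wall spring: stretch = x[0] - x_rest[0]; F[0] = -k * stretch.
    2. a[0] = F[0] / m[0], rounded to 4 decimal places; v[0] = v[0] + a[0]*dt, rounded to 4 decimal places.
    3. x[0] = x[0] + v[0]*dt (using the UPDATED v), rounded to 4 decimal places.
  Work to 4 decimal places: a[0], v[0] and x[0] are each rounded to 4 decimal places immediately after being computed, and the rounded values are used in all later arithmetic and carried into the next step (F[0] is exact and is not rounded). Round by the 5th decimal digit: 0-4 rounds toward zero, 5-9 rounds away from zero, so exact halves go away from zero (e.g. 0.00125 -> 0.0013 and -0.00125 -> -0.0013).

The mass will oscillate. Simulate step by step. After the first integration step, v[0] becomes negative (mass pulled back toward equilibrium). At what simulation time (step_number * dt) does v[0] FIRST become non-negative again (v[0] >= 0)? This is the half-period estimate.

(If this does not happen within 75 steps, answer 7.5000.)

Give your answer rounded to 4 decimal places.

Answer: 3.1000

Derivation:
Step 0: x=[6.2000] v=[0.0000]
Step 1: x=[6.1826] v=[-0.1739]
Step 2: x=[6.1480] v=[-0.3459]
Step 3: x=[6.0966] v=[-0.5142]
Step 4: x=[6.0289] v=[-0.6769]
Step 5: x=[5.9457] v=[-0.8322]
Step 6: x=[5.8479] v=[-0.9785]
Step 7: x=[5.7365] v=[-1.1141]
Step 8: x=[5.6127] v=[-1.2376]
Step 9: x=[5.4779] v=[-1.3477]
Step 10: x=[5.3336] v=[-1.4431]
Step 11: x=[5.1813] v=[-1.5228]
Step 12: x=[5.0227] v=[-1.5860]
Step 13: x=[4.8595] v=[-1.6320]
Step 14: x=[4.6935] v=[-1.6602]
Step 15: x=[4.5265] v=[-1.6704]
Step 16: x=[4.3603] v=[-1.6624]
Step 17: x=[4.1967] v=[-1.6364]
Step 18: x=[4.0374] v=[-1.5926]
Step 19: x=[3.8843] v=[-1.5315]
Step 20: x=[3.7389] v=[-1.4537]
Step 21: x=[3.6029] v=[-1.3601]
Step 22: x=[3.4777] v=[-1.2517]
Step 23: x=[3.3647] v=[-1.1297]
Step 24: x=[3.2652] v=[-0.9954]
Step 25: x=[3.1802] v=[-0.8503]
Step 26: x=[3.1106] v=[-0.6960]
Step 27: x=[3.0572] v=[-0.5341]
Step 28: x=[3.0206] v=[-0.3664]
Step 29: x=[3.0011] v=[-0.1947]
Step 30: x=[2.9990] v=[-0.0209]
Step 31: x=[3.0143] v=[0.1531]
First v>=0 after going negative at step 31, time=3.1000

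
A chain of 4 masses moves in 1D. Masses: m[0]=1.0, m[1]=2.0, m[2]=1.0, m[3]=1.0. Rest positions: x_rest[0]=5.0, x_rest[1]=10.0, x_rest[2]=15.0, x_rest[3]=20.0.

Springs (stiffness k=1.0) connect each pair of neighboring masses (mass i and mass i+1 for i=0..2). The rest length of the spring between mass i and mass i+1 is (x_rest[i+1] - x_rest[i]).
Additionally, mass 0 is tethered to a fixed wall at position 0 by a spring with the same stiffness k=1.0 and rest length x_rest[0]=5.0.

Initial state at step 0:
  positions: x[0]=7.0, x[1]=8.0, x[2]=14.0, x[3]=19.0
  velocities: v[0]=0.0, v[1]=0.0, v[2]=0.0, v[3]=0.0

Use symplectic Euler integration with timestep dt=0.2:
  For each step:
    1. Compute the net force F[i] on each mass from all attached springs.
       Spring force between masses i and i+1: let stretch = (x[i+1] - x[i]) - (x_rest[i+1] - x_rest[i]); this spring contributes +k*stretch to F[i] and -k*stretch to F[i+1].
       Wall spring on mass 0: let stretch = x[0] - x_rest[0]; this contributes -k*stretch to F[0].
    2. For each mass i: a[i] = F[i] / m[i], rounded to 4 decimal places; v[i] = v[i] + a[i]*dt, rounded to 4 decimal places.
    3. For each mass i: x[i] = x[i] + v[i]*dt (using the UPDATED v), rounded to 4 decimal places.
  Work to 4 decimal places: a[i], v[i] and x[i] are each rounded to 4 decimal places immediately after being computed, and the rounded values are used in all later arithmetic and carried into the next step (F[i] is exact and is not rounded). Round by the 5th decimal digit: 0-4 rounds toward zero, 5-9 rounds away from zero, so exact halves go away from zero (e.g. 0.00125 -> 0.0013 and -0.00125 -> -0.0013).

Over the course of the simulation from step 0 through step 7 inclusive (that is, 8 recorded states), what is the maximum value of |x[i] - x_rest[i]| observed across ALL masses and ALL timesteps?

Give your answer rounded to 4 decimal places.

Step 0: x=[7.0000 8.0000 14.0000 19.0000] v=[0.0000 0.0000 0.0000 0.0000]
Step 1: x=[6.7600 8.1000 13.9600 19.0000] v=[-1.2000 0.5000 -0.2000 0.0000]
Step 2: x=[6.3032 8.2904 13.8872 18.9984] v=[-2.2840 0.9520 -0.3640 -0.0080]
Step 3: x=[5.6738 8.5530 13.7950 18.9924] v=[-3.1472 1.3130 -0.4611 -0.0302]
Step 4: x=[4.9326 8.8629 13.7010 18.9785] v=[-3.7061 1.5493 -0.4700 -0.0697]
Step 5: x=[4.1513 9.1909 13.6246 18.9535] v=[-3.9066 1.6401 -0.3821 -0.1252]
Step 6: x=[3.4055 9.5068 13.5840 18.9153] v=[-3.7289 1.5795 -0.2031 -0.1910]
Step 7: x=[2.7676 9.7822 13.5935 18.8638] v=[-3.1897 1.3771 0.0477 -0.2573]
Max displacement = 2.2324

Answer: 2.2324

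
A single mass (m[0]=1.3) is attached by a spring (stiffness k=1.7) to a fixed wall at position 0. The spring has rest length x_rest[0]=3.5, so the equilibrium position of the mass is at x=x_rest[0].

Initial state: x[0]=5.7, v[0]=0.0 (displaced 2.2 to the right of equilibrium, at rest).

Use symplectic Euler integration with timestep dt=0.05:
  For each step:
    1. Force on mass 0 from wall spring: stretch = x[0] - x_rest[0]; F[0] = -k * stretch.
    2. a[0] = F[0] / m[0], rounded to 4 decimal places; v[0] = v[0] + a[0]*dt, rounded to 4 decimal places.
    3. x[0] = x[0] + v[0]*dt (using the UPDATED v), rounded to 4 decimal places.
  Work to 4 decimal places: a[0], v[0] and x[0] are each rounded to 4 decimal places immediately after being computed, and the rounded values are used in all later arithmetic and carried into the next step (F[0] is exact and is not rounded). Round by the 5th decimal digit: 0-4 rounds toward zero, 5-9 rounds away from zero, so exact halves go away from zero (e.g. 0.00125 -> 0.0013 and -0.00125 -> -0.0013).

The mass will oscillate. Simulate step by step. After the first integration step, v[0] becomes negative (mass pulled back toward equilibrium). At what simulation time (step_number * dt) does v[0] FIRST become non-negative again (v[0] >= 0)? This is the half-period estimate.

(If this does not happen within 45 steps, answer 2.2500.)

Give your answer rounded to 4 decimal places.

Step 0: x=[5.7000] v=[0.0000]
Step 1: x=[5.6928] v=[-0.1438]
Step 2: x=[5.6784] v=[-0.2872]
Step 3: x=[5.6569] v=[-0.4296]
Step 4: x=[5.6284] v=[-0.5706]
Step 5: x=[5.5929] v=[-0.7098]
Step 6: x=[5.5506] v=[-0.8466]
Step 7: x=[5.5016] v=[-0.9807]
Step 8: x=[5.4460] v=[-1.1116]
Step 9: x=[5.3841] v=[-1.2388]
Step 10: x=[5.3160] v=[-1.3620]
Step 11: x=[5.2420] v=[-1.4807]
Step 12: x=[5.1623] v=[-1.5946]
Step 13: x=[5.0771] v=[-1.7033]
Step 14: x=[4.9868] v=[-1.8064]
Step 15: x=[4.8916] v=[-1.9036]
Step 16: x=[4.7919] v=[-1.9946]
Step 17: x=[4.6879] v=[-2.0791]
Step 18: x=[4.5801] v=[-2.1568]
Step 19: x=[4.4687] v=[-2.2274]
Step 20: x=[4.3542] v=[-2.2907]
Step 21: x=[4.2369] v=[-2.3466]
Step 22: x=[4.1172] v=[-2.3948]
Step 23: x=[3.9954] v=[-2.4352]
Step 24: x=[3.8720] v=[-2.4676]
Step 25: x=[3.7474] v=[-2.4919]
Step 26: x=[3.6220] v=[-2.5081]
Step 27: x=[3.4962] v=[-2.5161]
Step 28: x=[3.3704] v=[-2.5159]
Step 29: x=[3.2450] v=[-2.5074]
Step 30: x=[3.1205] v=[-2.4907]
Step 31: x=[2.9972] v=[-2.4659]
Step 32: x=[2.8756] v=[-2.4330]
Step 33: x=[2.7560] v=[-2.3922]
Step 34: x=[2.6388] v=[-2.3436]
Step 35: x=[2.5244] v=[-2.2873]
Step 36: x=[2.4132] v=[-2.2235]
Step 37: x=[2.3056] v=[-2.1524]
Step 38: x=[2.2019] v=[-2.0743]
Step 39: x=[2.1024] v=[-1.9894]
Step 40: x=[2.0075] v=[-1.8980]
Step 41: x=[1.9175] v=[-1.8004]
Step 42: x=[1.8327] v=[-1.6969]
Step 43: x=[1.7533] v=[-1.5879]
Step 44: x=[1.6796] v=[-1.4737]
Step 45: x=[1.6119] v=[-1.3547]
v[0] did not become non-negative within 45 steps; using fallback time=2.2500

Answer: 2.2500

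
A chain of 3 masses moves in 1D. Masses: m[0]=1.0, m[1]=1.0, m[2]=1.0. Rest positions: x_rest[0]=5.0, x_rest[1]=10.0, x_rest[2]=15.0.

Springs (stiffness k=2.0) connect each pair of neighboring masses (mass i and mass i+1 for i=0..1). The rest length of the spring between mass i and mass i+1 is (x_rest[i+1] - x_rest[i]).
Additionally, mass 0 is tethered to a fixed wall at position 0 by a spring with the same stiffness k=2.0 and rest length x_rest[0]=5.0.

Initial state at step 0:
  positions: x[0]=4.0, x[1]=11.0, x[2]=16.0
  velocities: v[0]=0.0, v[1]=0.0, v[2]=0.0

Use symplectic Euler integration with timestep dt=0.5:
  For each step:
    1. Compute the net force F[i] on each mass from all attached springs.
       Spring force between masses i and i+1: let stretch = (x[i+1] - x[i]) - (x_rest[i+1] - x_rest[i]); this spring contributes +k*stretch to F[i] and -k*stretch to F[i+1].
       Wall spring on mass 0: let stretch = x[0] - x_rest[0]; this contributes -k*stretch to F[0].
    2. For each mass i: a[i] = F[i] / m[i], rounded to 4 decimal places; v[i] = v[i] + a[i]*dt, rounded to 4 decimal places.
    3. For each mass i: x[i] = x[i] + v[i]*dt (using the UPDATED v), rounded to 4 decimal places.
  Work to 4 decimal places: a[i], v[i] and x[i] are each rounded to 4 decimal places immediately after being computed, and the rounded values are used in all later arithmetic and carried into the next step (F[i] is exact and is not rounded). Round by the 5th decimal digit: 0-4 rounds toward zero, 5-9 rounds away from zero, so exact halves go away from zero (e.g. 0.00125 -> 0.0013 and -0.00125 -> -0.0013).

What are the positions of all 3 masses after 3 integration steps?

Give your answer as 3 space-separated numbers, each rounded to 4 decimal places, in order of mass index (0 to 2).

Step 0: x=[4.0000 11.0000 16.0000] v=[0.0000 0.0000 0.0000]
Step 1: x=[5.5000 10.0000 16.0000] v=[3.0000 -2.0000 0.0000]
Step 2: x=[6.5000 9.7500 15.5000] v=[2.0000 -0.5000 -1.0000]
Step 3: x=[5.8750 10.7500 14.6250] v=[-1.2500 2.0000 -1.7500]

Answer: 5.8750 10.7500 14.6250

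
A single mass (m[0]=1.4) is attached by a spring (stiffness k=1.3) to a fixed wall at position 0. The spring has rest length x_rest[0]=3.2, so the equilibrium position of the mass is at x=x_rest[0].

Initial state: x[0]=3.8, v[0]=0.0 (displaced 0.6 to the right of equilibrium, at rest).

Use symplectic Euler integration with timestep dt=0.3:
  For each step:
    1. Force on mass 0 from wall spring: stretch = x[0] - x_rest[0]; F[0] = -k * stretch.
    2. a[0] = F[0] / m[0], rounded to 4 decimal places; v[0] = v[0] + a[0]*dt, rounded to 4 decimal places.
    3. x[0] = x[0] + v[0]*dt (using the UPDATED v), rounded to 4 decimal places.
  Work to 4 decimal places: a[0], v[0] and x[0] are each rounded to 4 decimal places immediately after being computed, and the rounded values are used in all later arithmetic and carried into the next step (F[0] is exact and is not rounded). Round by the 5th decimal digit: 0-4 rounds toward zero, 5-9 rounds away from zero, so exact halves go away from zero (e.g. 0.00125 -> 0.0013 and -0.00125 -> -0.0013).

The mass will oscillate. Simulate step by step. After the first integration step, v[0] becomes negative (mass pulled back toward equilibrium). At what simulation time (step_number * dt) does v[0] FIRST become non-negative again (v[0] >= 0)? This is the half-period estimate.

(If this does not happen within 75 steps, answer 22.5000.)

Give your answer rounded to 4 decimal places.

Answer: 3.3000

Derivation:
Step 0: x=[3.8000] v=[0.0000]
Step 1: x=[3.7499] v=[-0.1671]
Step 2: x=[3.6538] v=[-0.3203]
Step 3: x=[3.5198] v=[-0.4467]
Step 4: x=[3.3591] v=[-0.5358]
Step 5: x=[3.1851] v=[-0.5801]
Step 6: x=[3.0123] v=[-0.5760]
Step 7: x=[2.8552] v=[-0.5237]
Step 8: x=[2.7269] v=[-0.4276]
Step 9: x=[2.6382] v=[-0.2958]
Step 10: x=[2.5964] v=[-0.1393]
Step 11: x=[2.6051] v=[0.0289]
First v>=0 after going negative at step 11, time=3.3000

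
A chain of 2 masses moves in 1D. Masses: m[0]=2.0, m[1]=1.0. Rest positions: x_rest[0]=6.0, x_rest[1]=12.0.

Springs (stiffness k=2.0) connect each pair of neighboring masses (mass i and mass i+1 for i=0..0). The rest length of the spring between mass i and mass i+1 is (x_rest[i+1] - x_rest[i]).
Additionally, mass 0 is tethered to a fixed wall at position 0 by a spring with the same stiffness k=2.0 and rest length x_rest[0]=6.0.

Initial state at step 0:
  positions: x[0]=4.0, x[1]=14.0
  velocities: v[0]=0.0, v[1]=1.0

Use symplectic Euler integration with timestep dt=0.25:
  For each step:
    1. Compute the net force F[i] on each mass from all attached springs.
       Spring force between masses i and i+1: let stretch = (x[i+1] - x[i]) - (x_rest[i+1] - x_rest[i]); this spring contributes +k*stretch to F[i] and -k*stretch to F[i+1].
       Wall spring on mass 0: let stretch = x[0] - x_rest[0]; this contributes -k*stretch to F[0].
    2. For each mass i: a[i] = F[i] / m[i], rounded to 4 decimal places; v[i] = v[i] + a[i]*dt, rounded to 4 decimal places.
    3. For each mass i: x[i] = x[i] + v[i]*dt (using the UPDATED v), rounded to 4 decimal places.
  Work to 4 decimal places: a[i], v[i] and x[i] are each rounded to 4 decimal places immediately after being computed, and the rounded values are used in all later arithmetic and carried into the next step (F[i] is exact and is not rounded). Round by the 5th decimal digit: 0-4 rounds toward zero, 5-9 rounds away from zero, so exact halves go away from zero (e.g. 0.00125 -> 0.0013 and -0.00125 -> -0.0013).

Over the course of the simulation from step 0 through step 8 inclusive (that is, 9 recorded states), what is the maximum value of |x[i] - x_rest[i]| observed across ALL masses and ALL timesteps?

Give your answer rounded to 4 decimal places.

Answer: 2.0821

Derivation:
Step 0: x=[4.0000 14.0000] v=[0.0000 1.0000]
Step 1: x=[4.3750 13.7500] v=[1.5000 -1.0000]
Step 2: x=[5.0625 13.0781] v=[2.7500 -2.6875]
Step 3: x=[5.9346 12.1543] v=[3.4883 -3.6953]
Step 4: x=[6.8245 11.2030] v=[3.5596 -3.8052]
Step 5: x=[7.5615 10.4544] v=[2.9481 -2.9945]
Step 6: x=[8.0068 10.0942] v=[1.7810 -1.4410]
Step 7: x=[8.0821 10.2230] v=[0.3012 0.5153]
Step 8: x=[7.7861 10.8342] v=[-1.1841 2.4449]
Max displacement = 2.0821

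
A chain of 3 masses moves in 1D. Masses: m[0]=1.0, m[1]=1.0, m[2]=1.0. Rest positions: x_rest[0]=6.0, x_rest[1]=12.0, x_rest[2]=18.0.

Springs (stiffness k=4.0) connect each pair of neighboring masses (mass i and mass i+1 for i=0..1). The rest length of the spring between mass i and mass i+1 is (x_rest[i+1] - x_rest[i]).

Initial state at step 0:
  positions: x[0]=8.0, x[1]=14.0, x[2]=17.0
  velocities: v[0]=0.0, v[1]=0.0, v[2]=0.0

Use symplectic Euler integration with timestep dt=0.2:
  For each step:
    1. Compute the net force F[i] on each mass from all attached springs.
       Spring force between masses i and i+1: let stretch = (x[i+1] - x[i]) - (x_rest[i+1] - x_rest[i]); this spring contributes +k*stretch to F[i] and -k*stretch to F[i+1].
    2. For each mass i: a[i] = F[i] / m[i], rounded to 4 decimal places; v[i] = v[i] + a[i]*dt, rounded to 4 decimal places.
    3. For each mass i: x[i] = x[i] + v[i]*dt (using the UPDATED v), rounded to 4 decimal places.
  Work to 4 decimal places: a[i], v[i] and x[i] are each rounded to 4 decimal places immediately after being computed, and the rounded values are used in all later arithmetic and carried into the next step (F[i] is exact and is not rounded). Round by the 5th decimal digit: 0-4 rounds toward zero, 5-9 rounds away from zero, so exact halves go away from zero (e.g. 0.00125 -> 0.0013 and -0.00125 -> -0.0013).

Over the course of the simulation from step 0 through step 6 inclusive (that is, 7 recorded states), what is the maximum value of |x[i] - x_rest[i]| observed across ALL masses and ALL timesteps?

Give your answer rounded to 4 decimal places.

Step 0: x=[8.0000 14.0000 17.0000] v=[0.0000 0.0000 0.0000]
Step 1: x=[8.0000 13.5200 17.4800] v=[0.0000 -2.4000 2.4000]
Step 2: x=[7.9232 12.7904 18.2864] v=[-0.3840 -3.6480 4.0320]
Step 3: x=[7.6652 12.1614 19.1734] v=[-1.2902 -3.1450 4.4352]
Step 4: x=[7.1666 11.9349 19.8985] v=[-2.4932 -1.1324 3.6256]
Step 5: x=[6.4709 12.2197 20.3094] v=[-3.4786 1.4238 2.0547]
Step 6: x=[5.7350 12.8790 20.3860] v=[-3.6796 3.2965 0.3829]
Max displacement = 2.3860

Answer: 2.3860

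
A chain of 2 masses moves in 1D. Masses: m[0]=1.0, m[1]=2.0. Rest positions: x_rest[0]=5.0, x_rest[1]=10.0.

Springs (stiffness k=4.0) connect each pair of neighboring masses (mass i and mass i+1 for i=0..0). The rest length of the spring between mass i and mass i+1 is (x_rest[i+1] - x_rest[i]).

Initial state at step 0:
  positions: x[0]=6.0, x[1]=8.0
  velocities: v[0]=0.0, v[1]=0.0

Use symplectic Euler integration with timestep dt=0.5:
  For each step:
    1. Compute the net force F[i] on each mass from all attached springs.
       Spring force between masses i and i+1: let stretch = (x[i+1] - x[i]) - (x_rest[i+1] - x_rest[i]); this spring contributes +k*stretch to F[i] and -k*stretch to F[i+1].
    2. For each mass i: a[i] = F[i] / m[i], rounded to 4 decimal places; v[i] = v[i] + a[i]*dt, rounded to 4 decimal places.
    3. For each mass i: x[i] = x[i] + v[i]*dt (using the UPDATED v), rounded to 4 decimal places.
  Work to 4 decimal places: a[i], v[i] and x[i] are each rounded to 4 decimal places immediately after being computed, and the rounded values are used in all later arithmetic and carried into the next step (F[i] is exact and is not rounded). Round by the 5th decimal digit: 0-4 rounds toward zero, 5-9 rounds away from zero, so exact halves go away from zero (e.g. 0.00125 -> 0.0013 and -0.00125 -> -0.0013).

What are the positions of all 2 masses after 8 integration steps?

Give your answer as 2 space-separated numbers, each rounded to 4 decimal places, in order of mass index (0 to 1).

Answer: 4.5236 8.7384

Derivation:
Step 0: x=[6.0000 8.0000] v=[0.0000 0.0000]
Step 1: x=[3.0000 9.5000] v=[-6.0000 3.0000]
Step 2: x=[1.5000 10.2500] v=[-3.0000 1.5000]
Step 3: x=[3.7500 9.1250] v=[4.5000 -2.2500]
Step 4: x=[6.3750 7.8125] v=[5.2500 -2.6250]
Step 5: x=[5.4375 8.2813] v=[-1.8750 0.9375]
Step 6: x=[2.3438 9.8282] v=[-6.1874 3.0937]
Step 7: x=[1.7345 10.1329] v=[-1.2186 0.6093]
Step 8: x=[4.5236 8.7384] v=[5.5782 -2.7891]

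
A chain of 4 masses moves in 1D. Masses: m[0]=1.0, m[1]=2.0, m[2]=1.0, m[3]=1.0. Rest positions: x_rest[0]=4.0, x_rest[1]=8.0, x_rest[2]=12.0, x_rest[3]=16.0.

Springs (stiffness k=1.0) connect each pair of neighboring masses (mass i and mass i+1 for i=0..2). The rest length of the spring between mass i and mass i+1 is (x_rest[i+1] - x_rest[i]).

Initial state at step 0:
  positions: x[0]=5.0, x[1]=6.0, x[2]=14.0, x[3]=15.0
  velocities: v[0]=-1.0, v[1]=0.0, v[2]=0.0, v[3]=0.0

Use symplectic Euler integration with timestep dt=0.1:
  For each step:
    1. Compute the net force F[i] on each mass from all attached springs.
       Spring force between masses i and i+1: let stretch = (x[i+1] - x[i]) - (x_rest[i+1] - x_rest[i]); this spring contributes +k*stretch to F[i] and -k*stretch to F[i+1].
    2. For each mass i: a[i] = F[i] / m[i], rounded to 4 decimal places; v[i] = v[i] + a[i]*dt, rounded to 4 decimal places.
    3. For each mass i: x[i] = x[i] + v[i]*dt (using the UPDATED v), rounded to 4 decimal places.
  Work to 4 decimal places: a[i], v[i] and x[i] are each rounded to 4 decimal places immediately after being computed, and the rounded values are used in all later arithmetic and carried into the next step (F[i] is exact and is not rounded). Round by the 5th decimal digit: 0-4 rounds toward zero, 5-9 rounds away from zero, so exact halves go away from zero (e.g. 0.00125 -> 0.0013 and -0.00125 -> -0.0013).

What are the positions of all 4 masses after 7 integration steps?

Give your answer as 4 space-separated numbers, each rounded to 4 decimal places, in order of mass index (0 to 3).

Step 0: x=[5.0000 6.0000 14.0000 15.0000] v=[-1.0000 0.0000 0.0000 0.0000]
Step 1: x=[4.8700 6.0350 13.9300 15.0300] v=[-1.3000 0.3500 -0.7000 0.3000]
Step 2: x=[4.7117 6.1037 13.7921 15.0890] v=[-1.5835 0.6865 -1.3795 0.5900]
Step 3: x=[4.5273 6.2038 13.5902 15.1750] v=[-1.8443 1.0013 -2.0187 0.8603]
Step 4: x=[4.3196 6.3325 13.3303 15.2852] v=[-2.0767 1.2868 -2.5989 1.1018]
Step 5: x=[4.0921 6.4861 13.0200 15.4158] v=[-2.2754 1.5361 -3.1032 1.3063]
Step 6: x=[3.8485 6.6604 12.6683 15.5625] v=[-2.4360 1.7431 -3.5170 1.4667]
Step 7: x=[3.5930 6.8507 12.2855 15.7202] v=[-2.5548 1.9029 -3.8284 1.5773]

Answer: 3.5930 6.8507 12.2855 15.7202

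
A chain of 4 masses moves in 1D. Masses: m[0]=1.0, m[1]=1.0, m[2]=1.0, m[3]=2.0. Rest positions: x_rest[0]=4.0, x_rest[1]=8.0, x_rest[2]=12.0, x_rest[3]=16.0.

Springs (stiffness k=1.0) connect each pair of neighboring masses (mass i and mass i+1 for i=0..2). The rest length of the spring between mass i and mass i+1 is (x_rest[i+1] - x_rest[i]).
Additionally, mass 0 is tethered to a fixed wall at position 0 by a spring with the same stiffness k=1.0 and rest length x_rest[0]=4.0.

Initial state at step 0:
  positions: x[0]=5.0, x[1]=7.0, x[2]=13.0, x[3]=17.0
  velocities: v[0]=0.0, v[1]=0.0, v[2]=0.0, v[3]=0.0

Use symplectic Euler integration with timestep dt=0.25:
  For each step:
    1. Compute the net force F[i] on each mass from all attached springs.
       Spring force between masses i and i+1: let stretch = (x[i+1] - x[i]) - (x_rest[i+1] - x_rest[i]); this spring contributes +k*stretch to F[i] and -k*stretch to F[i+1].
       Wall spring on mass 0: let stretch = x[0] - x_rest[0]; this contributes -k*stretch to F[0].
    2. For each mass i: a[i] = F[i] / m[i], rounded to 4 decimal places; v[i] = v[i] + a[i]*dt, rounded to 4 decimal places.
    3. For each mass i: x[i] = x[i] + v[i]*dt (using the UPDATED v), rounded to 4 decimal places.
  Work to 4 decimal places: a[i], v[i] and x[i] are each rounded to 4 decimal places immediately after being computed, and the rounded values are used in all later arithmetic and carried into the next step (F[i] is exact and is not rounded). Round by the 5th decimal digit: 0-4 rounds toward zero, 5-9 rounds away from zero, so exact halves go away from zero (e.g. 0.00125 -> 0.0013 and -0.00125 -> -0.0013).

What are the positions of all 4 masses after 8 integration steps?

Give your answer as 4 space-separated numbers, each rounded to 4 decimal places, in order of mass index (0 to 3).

Step 0: x=[5.0000 7.0000 13.0000 17.0000] v=[0.0000 0.0000 0.0000 0.0000]
Step 1: x=[4.8125 7.2500 12.8750 17.0000] v=[-0.7500 1.0000 -0.5000 0.0000]
Step 2: x=[4.4766 7.6992 12.6563 16.9961] v=[-1.3438 1.7969 -0.8750 -0.0156]
Step 3: x=[4.0623 8.2568 12.3990 16.9816] v=[-1.6573 2.2305 -1.0293 -0.0581]
Step 4: x=[3.6562 8.8112 12.1692 16.9489] v=[-1.6243 2.2174 -0.9192 -0.1309]
Step 5: x=[3.3438 9.2533 12.0283 16.8918] v=[-1.2496 1.7682 -0.5638 -0.2284]
Step 6: x=[3.1918 9.4995 12.0179 16.8077] v=[-0.6082 0.9846 -0.0417 -0.3364]
Step 7: x=[3.2345 9.5088 12.1495 16.6989] v=[0.1708 0.0373 0.5262 -0.4351]
Step 8: x=[3.4672 9.2910 12.4004 16.5730] v=[0.9308 -0.8711 1.0034 -0.5038]

Answer: 3.4672 9.2910 12.4004 16.5730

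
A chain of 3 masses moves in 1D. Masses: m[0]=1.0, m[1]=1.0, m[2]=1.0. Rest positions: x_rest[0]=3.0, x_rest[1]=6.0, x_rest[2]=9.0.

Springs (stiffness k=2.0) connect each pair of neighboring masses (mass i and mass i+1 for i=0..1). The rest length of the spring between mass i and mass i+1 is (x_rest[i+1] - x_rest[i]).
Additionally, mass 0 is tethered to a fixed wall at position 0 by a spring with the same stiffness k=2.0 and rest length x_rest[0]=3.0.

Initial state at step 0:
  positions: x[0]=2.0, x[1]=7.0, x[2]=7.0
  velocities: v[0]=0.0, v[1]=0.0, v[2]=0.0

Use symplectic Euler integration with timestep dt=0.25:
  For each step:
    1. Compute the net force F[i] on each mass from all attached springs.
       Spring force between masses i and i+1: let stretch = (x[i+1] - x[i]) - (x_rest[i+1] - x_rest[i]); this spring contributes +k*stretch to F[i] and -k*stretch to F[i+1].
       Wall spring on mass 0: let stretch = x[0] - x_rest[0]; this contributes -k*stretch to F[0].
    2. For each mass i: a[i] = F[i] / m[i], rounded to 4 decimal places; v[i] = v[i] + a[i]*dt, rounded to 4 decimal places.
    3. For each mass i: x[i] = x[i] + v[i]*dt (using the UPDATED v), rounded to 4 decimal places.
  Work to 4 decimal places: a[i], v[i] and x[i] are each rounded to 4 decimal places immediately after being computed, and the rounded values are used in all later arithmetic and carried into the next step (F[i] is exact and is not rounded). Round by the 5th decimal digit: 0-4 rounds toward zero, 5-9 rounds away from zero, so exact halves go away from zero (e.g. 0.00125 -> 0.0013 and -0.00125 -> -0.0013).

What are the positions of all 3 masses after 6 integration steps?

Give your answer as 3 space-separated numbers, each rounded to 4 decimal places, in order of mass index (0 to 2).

Step 0: x=[2.0000 7.0000 7.0000] v=[0.0000 0.0000 0.0000]
Step 1: x=[2.3750 6.3750 7.3750] v=[1.5000 -2.5000 1.5000]
Step 2: x=[2.9531 5.3750 8.0000] v=[2.3125 -4.0000 2.5000]
Step 3: x=[3.4648 4.4004 8.6719] v=[2.0469 -3.8985 2.6875]
Step 4: x=[3.6604 3.8428 9.1849] v=[0.7823 -2.2306 2.0518]
Step 5: x=[3.4212 3.9301 9.4051] v=[-0.9567 0.3493 0.8808]
Step 6: x=[2.8180 4.6382 9.3159] v=[-2.4129 2.8324 -0.3567]

Answer: 2.8180 4.6382 9.3159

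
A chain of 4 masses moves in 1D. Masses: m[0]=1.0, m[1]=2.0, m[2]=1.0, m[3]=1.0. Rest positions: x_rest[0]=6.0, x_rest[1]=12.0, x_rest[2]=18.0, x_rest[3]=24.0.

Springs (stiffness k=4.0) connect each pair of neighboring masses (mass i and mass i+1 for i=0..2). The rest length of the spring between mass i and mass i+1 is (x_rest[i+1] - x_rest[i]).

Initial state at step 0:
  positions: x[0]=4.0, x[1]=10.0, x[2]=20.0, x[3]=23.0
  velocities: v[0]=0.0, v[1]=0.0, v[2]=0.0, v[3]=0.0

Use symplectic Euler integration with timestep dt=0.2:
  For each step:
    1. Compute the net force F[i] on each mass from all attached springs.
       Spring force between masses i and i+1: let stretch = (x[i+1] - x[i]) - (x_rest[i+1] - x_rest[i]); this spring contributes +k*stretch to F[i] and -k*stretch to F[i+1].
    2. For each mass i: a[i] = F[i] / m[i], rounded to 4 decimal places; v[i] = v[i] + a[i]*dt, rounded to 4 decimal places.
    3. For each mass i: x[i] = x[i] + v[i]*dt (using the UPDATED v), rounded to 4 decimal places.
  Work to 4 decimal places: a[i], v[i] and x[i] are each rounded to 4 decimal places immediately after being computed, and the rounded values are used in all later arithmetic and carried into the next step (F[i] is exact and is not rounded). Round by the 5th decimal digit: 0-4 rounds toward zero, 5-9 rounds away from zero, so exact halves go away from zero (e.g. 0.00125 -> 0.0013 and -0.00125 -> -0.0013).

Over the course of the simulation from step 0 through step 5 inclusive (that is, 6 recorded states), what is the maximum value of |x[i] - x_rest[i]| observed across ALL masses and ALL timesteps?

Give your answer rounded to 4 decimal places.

Step 0: x=[4.0000 10.0000 20.0000 23.0000] v=[0.0000 0.0000 0.0000 0.0000]
Step 1: x=[4.0000 10.3200 18.8800 23.4800] v=[0.0000 1.6000 -5.6000 2.4000]
Step 2: x=[4.0512 10.8192 17.1264 24.1840] v=[0.2560 2.4960 -8.7680 3.5200]
Step 3: x=[4.2253 11.2815 15.4929 24.7188] v=[0.8704 2.3117 -8.1677 2.6739]
Step 4: x=[4.5684 11.5163 14.6617 24.7374] v=[1.7154 1.1738 -4.1561 0.0932]
Step 5: x=[5.0631 11.4469 14.9393 24.1039] v=[2.4737 -0.3472 1.3881 -3.1674]
Max displacement = 3.3383

Answer: 3.3383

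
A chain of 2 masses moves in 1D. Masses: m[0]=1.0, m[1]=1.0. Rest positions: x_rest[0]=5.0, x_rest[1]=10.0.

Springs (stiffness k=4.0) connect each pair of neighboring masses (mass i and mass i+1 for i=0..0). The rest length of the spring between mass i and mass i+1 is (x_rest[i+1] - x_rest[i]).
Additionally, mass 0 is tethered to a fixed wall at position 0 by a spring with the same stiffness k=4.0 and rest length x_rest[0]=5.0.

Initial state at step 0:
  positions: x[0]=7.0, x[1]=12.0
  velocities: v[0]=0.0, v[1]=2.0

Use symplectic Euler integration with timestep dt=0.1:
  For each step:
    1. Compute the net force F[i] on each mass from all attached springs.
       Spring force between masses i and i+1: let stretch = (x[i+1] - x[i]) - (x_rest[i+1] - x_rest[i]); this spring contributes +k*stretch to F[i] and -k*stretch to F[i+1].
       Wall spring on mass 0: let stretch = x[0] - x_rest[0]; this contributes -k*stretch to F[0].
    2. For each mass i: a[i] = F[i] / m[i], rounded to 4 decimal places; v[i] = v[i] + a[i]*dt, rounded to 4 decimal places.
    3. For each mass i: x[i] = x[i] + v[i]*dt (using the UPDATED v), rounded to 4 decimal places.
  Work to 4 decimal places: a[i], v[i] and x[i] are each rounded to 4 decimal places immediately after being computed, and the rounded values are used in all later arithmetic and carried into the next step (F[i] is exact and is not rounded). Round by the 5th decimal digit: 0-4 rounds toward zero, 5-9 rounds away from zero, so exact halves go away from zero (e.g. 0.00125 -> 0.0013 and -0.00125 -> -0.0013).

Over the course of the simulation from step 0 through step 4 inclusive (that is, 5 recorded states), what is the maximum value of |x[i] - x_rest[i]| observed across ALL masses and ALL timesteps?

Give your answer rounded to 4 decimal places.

Answer: 2.6784

Derivation:
Step 0: x=[7.0000 12.0000] v=[0.0000 2.0000]
Step 1: x=[6.9200 12.2000] v=[-0.8000 2.0000]
Step 2: x=[6.7744 12.3888] v=[-1.4560 1.8880]
Step 3: x=[6.5824 12.5530] v=[-1.9200 1.6422]
Step 4: x=[6.3659 12.6784] v=[-2.1647 1.2540]
Max displacement = 2.6784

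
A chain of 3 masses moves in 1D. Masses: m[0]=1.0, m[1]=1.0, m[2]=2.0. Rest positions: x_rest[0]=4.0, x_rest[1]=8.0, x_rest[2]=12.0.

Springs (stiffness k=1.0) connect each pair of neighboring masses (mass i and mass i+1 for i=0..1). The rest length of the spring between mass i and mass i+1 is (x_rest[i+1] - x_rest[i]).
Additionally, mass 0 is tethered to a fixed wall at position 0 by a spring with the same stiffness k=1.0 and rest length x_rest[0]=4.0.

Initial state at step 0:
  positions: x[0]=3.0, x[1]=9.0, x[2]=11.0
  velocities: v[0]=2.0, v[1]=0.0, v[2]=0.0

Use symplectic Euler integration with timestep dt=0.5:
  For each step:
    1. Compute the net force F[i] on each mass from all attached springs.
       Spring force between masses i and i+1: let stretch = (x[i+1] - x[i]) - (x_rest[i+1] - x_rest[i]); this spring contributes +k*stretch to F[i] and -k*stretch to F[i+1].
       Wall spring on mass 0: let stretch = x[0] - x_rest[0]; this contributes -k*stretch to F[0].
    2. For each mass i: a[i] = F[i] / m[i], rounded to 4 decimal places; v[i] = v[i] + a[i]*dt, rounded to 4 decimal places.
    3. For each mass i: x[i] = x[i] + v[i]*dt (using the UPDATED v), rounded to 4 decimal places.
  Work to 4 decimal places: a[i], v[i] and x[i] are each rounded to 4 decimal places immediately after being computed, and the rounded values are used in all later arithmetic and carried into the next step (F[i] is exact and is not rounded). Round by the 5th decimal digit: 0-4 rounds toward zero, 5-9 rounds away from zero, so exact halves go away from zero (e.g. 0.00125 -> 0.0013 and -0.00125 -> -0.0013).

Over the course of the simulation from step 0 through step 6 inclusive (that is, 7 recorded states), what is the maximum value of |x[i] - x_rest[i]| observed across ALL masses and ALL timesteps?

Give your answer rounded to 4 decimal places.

Step 0: x=[3.0000 9.0000 11.0000] v=[2.0000 0.0000 0.0000]
Step 1: x=[4.7500 8.0000 11.2500] v=[3.5000 -2.0000 0.5000]
Step 2: x=[6.1250 7.0000 11.5938] v=[2.7500 -2.0000 0.6875]
Step 3: x=[6.1875 6.9297 11.8634] v=[0.1250 -0.1406 0.5391]
Step 4: x=[4.8887 7.9073 12.0163] v=[-2.5977 1.9552 0.3057]
Step 5: x=[3.1223 9.1575 12.1556] v=[-3.5328 2.5004 0.2785]
Step 6: x=[2.0841 9.6485 12.4201] v=[-2.0764 0.9819 0.5290]
Max displacement = 2.1875

Answer: 2.1875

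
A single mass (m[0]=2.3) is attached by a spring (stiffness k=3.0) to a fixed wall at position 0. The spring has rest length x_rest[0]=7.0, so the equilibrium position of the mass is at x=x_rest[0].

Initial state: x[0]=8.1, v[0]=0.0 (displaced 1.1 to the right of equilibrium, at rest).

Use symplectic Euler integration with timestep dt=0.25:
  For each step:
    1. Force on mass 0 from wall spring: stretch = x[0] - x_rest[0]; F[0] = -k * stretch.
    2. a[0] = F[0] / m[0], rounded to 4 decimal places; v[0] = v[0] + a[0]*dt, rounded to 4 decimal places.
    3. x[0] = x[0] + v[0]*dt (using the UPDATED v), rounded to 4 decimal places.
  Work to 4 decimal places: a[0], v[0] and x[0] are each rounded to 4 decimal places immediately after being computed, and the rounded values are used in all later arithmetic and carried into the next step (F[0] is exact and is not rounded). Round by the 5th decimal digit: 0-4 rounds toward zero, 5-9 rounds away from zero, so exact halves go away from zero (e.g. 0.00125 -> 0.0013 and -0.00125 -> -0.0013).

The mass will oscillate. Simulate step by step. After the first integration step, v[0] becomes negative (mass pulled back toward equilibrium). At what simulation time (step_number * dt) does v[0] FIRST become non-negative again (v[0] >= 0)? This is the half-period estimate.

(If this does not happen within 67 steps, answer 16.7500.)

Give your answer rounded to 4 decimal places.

Answer: 2.7500

Derivation:
Step 0: x=[8.1000] v=[0.0000]
Step 1: x=[8.0103] v=[-0.3587]
Step 2: x=[7.8383] v=[-0.6882]
Step 3: x=[7.5979] v=[-0.9616]
Step 4: x=[7.3088] v=[-1.1566]
Step 5: x=[6.9945] v=[-1.2573]
Step 6: x=[6.6806] v=[-1.2555]
Step 7: x=[6.3928] v=[-1.1514]
Step 8: x=[6.1545] v=[-0.9534]
Step 9: x=[5.9851] v=[-0.6777]
Step 10: x=[5.8984] v=[-0.3468]
Step 11: x=[5.9015] v=[0.0124]
First v>=0 after going negative at step 11, time=2.7500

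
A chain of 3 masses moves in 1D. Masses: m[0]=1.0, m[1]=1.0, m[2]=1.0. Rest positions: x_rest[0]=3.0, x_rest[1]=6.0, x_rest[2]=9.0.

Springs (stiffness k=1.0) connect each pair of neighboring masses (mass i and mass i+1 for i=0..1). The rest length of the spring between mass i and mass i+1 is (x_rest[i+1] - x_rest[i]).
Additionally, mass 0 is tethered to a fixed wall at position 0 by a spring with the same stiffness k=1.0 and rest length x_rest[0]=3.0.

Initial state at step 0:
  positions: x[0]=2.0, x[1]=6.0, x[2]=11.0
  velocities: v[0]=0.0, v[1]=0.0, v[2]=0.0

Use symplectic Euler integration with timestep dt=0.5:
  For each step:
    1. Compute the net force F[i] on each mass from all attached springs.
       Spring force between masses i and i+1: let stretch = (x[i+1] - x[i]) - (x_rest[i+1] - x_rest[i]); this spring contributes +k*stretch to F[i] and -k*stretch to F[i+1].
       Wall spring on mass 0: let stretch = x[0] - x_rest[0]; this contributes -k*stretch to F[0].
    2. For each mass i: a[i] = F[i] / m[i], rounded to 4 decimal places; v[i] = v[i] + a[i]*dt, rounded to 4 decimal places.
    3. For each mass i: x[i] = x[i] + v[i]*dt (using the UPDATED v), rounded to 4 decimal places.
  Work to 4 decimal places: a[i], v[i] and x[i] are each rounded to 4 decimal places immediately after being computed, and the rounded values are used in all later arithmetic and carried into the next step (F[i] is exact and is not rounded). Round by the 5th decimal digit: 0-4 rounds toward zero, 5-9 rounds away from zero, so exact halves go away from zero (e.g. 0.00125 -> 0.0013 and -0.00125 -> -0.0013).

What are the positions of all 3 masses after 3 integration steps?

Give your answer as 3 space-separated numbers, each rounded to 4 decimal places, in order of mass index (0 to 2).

Answer: 4.1250 6.9375 8.8594

Derivation:
Step 0: x=[2.0000 6.0000 11.0000] v=[0.0000 0.0000 0.0000]
Step 1: x=[2.5000 6.2500 10.5000] v=[1.0000 0.5000 -1.0000]
Step 2: x=[3.3125 6.6250 9.6875] v=[1.6250 0.7500 -1.6250]
Step 3: x=[4.1250 6.9375 8.8594] v=[1.6250 0.6250 -1.6563]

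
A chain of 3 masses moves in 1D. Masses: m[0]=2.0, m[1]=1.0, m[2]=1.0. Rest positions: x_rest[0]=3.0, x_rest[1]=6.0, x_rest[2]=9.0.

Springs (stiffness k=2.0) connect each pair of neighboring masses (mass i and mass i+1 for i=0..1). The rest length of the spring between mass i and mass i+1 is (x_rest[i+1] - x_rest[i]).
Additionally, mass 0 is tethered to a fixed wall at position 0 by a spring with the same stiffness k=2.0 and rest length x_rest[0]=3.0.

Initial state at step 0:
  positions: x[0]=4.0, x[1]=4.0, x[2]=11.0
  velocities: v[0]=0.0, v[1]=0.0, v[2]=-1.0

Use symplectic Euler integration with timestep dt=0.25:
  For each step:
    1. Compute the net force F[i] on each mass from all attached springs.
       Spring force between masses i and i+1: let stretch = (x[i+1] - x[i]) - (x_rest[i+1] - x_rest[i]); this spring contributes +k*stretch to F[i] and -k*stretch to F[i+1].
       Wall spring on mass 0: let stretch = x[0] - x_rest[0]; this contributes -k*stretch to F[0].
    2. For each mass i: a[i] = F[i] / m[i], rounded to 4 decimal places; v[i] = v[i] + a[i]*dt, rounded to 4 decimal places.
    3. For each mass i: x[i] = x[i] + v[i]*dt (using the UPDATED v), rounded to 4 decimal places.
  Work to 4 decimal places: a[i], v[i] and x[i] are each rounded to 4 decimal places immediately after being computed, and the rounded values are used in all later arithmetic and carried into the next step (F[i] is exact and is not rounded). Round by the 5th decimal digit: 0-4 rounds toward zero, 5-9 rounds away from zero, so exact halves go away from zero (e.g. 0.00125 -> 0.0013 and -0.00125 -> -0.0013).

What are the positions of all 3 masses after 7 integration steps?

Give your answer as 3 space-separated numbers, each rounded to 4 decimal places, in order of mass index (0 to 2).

Answer: 2.8529 6.0221 8.2690

Derivation:
Step 0: x=[4.0000 4.0000 11.0000] v=[0.0000 0.0000 -1.0000]
Step 1: x=[3.7500 4.8750 10.2500] v=[-1.0000 3.5000 -3.0000]
Step 2: x=[3.3359 6.2813 9.2031] v=[-1.6563 5.6250 -4.1875]
Step 3: x=[2.8974 7.6846 8.1660] v=[-1.7539 5.6132 -4.1484]
Step 4: x=[2.5770 8.5497 7.4437] v=[-1.2815 3.4603 -2.8891]
Step 5: x=[2.4689 8.5299 7.2347] v=[-0.4326 -0.0791 -0.8361]
Step 6: x=[2.5853 7.5906 7.5626] v=[0.4654 -3.7572 1.3115]
Step 7: x=[2.8529 6.0221 8.2690] v=[1.0704 -6.2739 2.8255]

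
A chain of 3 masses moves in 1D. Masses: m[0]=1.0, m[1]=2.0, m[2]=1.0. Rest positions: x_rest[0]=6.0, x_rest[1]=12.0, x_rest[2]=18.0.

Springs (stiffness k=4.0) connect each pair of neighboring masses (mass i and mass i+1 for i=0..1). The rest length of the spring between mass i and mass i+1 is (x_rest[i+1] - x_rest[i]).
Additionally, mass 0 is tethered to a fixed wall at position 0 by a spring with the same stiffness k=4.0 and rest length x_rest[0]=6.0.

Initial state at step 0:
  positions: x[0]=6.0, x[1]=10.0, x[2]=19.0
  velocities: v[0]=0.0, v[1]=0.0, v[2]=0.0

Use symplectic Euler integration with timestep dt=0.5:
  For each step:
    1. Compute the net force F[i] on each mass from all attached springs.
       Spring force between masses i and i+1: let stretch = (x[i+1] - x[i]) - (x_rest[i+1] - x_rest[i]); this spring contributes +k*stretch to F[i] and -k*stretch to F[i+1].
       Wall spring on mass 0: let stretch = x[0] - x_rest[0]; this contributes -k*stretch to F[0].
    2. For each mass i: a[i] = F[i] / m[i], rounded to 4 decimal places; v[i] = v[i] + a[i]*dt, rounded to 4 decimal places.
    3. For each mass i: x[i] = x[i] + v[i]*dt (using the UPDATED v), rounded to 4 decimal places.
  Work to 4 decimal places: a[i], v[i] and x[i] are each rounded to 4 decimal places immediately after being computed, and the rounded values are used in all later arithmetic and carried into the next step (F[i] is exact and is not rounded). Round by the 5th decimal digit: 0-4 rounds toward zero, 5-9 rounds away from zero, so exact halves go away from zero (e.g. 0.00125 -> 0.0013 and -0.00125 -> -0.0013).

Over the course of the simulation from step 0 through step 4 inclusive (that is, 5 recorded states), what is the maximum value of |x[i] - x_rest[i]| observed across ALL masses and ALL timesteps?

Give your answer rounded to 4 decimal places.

Step 0: x=[6.0000 10.0000 19.0000] v=[0.0000 0.0000 0.0000]
Step 1: x=[4.0000 12.5000 16.0000] v=[-4.0000 5.0000 -6.0000]
Step 2: x=[6.5000 12.5000 15.5000] v=[5.0000 0.0000 -1.0000]
Step 3: x=[8.5000 11.0000 18.0000] v=[4.0000 -3.0000 5.0000]
Step 4: x=[4.5000 11.7500 19.5000] v=[-8.0000 1.5000 3.0000]
Max displacement = 2.5000

Answer: 2.5000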